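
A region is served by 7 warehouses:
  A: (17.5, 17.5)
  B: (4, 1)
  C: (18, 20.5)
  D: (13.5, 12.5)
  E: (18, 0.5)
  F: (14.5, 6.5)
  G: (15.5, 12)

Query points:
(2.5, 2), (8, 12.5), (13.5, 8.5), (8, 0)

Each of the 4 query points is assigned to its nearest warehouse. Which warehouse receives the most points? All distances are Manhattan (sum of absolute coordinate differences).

B

(2.5, 2) — d to each: A:30.5, B:2.5, C:34, D:21.5, E:17, F:16.5, G:23 → nearest is B
(8, 12.5) — d to each: A:14.5, B:15.5, C:18, D:5.5, E:22, F:12.5, G:8 → nearest is D
(13.5, 8.5) — d to each: A:13, B:17, C:16.5, D:4, E:12.5, F:3, G:5.5 → nearest is F
(8, 0) — d to each: A:27, B:5, C:30.5, D:18, E:10.5, F:13, G:19.5 → nearest is B
Tally — B:2, D:1, F:1. B captures the most (2).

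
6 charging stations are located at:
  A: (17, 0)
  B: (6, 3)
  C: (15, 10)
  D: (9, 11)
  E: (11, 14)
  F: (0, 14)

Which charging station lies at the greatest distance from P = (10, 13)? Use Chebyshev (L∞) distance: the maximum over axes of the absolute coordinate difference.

d(P,A) = max(7, 13) = 13
d(P,B) = max(4, 10) = 10
d(P,C) = max(5, 3) = 5
d(P,D) = max(1, 2) = 2
d(P,E) = max(1, 1) = 1
d(P,F) = max(10, 1) = 10
The largest is to A.

A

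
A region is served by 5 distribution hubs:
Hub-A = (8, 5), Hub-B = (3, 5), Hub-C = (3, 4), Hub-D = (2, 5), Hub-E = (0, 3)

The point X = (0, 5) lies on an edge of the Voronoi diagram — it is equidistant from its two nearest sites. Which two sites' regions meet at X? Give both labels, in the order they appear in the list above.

Hub-D and Hub-E

Squared distances from X to each site:
d²(X, Hub-A) = (0−8)² + (5−5)² = 64 + 0 = 64
d²(X, Hub-B) = (0−3)² + (5−5)² = 9 + 0 = 9
d²(X, Hub-C) = (0−3)² + (5−4)² = 9 + 1 = 10
d²(X, Hub-D) = (0−2)² + (5−5)² = 4 + 0 = 4
d²(X, Hub-E) = (0−0)² + (5−3)² = 0 + 4 = 4
X is equidistant from Hub-D and Hub-E (both at squared distance 4), and every other site is strictly farther — so X lies on the Hub-D–Hub-E Voronoi edge.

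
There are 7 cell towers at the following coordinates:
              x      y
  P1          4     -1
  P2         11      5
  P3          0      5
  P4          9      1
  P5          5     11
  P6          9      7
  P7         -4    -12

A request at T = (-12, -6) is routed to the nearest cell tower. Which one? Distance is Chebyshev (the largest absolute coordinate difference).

P7

d(T,P1) = max(16, 5) = 16
d(T,P2) = max(23, 11) = 23
d(T,P3) = max(12, 11) = 12
d(T,P4) = max(21, 7) = 21
d(T,P5) = max(17, 17) = 17
d(T,P6) = max(21, 13) = 21
d(T,P7) = max(8, 6) = 8
The smallest is to P7, so T lies in the Voronoi region of P7.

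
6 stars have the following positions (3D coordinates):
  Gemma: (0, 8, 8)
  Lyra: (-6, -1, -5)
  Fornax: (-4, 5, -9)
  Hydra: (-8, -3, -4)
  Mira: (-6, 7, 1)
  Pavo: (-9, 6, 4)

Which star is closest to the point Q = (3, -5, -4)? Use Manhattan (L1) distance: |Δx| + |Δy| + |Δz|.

Hydra

d(Q, Gemma) = |3−0| + |-5−8| + |-4−8| = 3 + 13 + 12 = 28
d(Q, Lyra) = |3−(-6)| + |-5−(-1)| + |-4−(-5)| = 9 + 4 + 1 = 14
d(Q, Fornax) = |3−(-4)| + |-5−5| + |-4−(-9)| = 7 + 10 + 5 = 22
d(Q, Hydra) = |3−(-8)| + |-5−(-3)| + |-4−(-4)| = 11 + 2 + 0 = 13
d(Q, Mira) = |3−(-6)| + |-5−7| + |-4−1| = 9 + 12 + 5 = 26
d(Q, Pavo) = |3−(-9)| + |-5−6| + |-4−4| = 12 + 11 + 8 = 31
Minimum is at Hydra.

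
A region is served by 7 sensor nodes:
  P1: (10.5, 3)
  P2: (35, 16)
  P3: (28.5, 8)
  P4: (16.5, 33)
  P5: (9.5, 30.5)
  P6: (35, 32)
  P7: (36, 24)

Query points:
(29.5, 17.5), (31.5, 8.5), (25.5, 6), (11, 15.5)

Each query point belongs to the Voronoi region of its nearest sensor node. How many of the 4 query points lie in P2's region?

1

(29.5, 17.5) — d² to each: P1:571.25, P2:32.5, P3:91.25, P4:409.25, P5:569, P6:240.5, P7:84.5 → nearest is P2
(31.5, 8.5) — d² to each: P1:471.25, P2:68.5, P3:9.25, P4:825.25, P5:968, P6:564.5, P7:260.5 → nearest is P3
(25.5, 6) — d² to each: P1:234, P2:190.25, P3:13, P4:810, P5:856.25, P6:766.25, P7:434.25 → nearest is P3
(11, 15.5) — d² to each: P1:156.5, P2:576.25, P3:362.5, P4:336.5, P5:227.25, P6:848.25, P7:697.25 → nearest is P1
1 of the 4 points has P2 as nearest.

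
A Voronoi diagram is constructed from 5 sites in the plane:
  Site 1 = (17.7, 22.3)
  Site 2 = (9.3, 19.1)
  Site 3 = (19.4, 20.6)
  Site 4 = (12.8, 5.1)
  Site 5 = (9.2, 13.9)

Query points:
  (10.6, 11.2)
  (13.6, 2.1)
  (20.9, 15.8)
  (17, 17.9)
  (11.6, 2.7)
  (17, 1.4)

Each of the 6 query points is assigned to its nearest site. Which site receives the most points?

(10.6, 11.2) — d² to each: Site 1:173.62, Site 2:64.1, Site 3:165.8, Site 4:42.05, Site 5:9.25 → nearest is Site 5
(13.6, 2.1) — d² to each: Site 1:424.85, Site 2:307.49, Site 3:375.89, Site 4:9.64, Site 5:158.6 → nearest is Site 4
(20.9, 15.8) — d² to each: Site 1:52.49, Site 2:145.45, Site 3:25.29, Site 4:180.1, Site 5:140.5 → nearest is Site 3
(17, 17.9) — d² to each: Site 1:19.85, Site 2:60.73, Site 3:13.05, Site 4:181.48, Site 5:76.84 → nearest is Site 3
(11.6, 2.7) — d² to each: Site 1:421.37, Site 2:274.25, Site 3:381.25, Site 4:7.2, Site 5:131.2 → nearest is Site 4
(17, 1.4) — d² to each: Site 1:437.3, Site 2:372.58, Site 3:374.4, Site 4:31.33, Site 5:217.09 → nearest is Site 4
Tally — Site 3:2, Site 4:3, Site 5:1. Site 4 captures the most (3).

Site 4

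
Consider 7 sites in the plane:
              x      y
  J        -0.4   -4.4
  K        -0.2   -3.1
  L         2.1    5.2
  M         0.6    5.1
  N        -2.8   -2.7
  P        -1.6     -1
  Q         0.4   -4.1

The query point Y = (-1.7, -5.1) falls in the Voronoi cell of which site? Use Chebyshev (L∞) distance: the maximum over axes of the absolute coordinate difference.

J

d(Y,J) = max(1.3, 0.7) = 1.3
d(Y,K) = max(1.5, 2) = 2
d(Y,L) = max(3.8, 10.3) = 10.3
d(Y,M) = max(2.3, 10.2) = 10.2
d(Y,N) = max(1.1, 2.4) = 2.4
d(Y,P) = max(0.1, 4.1) = 4.1
d(Y,Q) = max(2.1, 1) = 2.1
J is nearest.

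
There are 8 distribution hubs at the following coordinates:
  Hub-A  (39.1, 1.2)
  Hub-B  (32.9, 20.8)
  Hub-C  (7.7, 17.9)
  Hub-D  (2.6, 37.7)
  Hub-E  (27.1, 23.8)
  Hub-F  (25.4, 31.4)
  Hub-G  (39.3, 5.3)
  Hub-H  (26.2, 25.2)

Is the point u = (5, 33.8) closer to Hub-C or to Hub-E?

Hub-C

Compare squared distances:
d²(u, Hub-C) = (5−7.7)² + (33.8−17.9)² = 7.29 + 252.81 = 260.1
d²(u, Hub-E) = (5−27.1)² + (33.8−23.8)² = 488.41 + 100 = 588.41
260.1 < 588.41, so Hub-C is closer.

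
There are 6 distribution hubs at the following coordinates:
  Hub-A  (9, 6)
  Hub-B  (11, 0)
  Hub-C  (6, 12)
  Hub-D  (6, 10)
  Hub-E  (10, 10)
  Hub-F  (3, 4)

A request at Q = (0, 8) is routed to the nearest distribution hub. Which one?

Compare squared distances (the ordering matches that of the actual distances):
d²(Q, Hub-A) = (0−9)² + (8−6)² = 81 + 4 = 85
d²(Q, Hub-B) = (0−11)² + (8−0)² = 121 + 64 = 185
d²(Q, Hub-C) = (0−6)² + (8−12)² = 36 + 16 = 52
d²(Q, Hub-D) = (0−6)² + (8−10)² = 36 + 4 = 40
d²(Q, Hub-E) = (0−10)² + (8−10)² = 100 + 4 = 104
d²(Q, Hub-F) = (0−3)² + (8−4)² = 9 + 16 = 25
The smallest is to Hub-F, so Q lies in the Voronoi region of Hub-F.

Hub-F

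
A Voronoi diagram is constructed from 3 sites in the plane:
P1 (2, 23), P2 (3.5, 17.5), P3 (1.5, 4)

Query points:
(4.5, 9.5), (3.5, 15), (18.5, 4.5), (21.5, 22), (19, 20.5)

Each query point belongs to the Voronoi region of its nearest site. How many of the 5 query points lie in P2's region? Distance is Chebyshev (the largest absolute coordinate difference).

(4.5, 9.5) — d to each: P1:13.5, P2:8, P3:5.5 → nearest is P3
(3.5, 15) — d to each: P1:8, P2:2.5, P3:11 → nearest is P2
(18.5, 4.5) — d to each: P1:18.5, P2:15, P3:17 → nearest is P2
(21.5, 22) — d to each: P1:19.5, P2:18, P3:20 → nearest is P2
(19, 20.5) — d to each: P1:17, P2:15.5, P3:17.5 → nearest is P2
4 of the 5 points have P2 as nearest.

4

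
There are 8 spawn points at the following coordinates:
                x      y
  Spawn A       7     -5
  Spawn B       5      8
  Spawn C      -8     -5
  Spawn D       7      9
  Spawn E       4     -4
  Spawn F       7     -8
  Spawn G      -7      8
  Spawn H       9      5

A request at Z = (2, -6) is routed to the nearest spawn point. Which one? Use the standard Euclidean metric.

Squared Euclidean distances:
d²(Z, Spawn A) = (2−7)² + (-6−(-5))² = 25 + 1 = 26
d²(Z, Spawn B) = (2−5)² + (-6−8)² = 9 + 196 = 205
d²(Z, Spawn C) = (2−(-8))² + (-6−(-5))² = 100 + 1 = 101
d²(Z, Spawn D) = (2−7)² + (-6−9)² = 25 + 225 = 250
d²(Z, Spawn E) = (2−4)² + (-6−(-4))² = 4 + 4 = 8
d²(Z, Spawn F) = (2−7)² + (-6−(-8))² = 25 + 4 = 29
d²(Z, Spawn G) = (2−(-7))² + (-6−8)² = 81 + 196 = 277
d²(Z, Spawn H) = (2−9)² + (-6−5)² = 49 + 121 = 170
Minimum is at Spawn E.

Spawn E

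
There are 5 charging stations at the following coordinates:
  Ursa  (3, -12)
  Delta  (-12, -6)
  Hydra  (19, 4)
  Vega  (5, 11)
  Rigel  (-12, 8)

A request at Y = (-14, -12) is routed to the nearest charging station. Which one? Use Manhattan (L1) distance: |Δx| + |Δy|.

d(Y, Ursa) = |-14−3| + |-12−(-12)| = 17 + 0 = 17
d(Y, Delta) = |-14−(-12)| + |-12−(-6)| = 2 + 6 = 8
d(Y, Hydra) = |-14−19| + |-12−4| = 33 + 16 = 49
d(Y, Vega) = |-14−5| + |-12−11| = 19 + 23 = 42
d(Y, Rigel) = |-14−(-12)| + |-12−8| = 2 + 20 = 22
The smallest is to Delta, so Y lies in the Voronoi region of Delta.

Delta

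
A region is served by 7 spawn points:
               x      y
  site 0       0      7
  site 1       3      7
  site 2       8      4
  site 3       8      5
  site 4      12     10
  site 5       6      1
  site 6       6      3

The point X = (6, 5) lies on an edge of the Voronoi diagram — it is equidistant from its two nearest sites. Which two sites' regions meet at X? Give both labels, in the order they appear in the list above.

site 3 and site 6

Squared distances from X to each site:
d²(X, site 0) = 36 + 4 = 40
d²(X, site 1) = 9 + 4 = 13
d²(X, site 2) = 4 + 1 = 5
d²(X, site 3) = 4 + 0 = 4
d²(X, site 4) = 36 + 25 = 61
d²(X, site 5) = 0 + 16 = 16
d²(X, site 6) = 0 + 4 = 4
X is equidistant from site 3 and site 6 (both at squared distance 4), and every other site is strictly farther — so X lies on the site 3–site 6 Voronoi edge.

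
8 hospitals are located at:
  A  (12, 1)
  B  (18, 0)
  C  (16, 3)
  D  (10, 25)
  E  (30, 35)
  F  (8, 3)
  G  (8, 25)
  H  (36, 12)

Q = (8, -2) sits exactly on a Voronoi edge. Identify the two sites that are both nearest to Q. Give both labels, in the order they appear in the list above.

A and F

Squared distances from Q to each site:
|QA|² = (8−12)² + (-2−1)² = 16 + 9 = 25
|QB|² = (8−18)² + (-2−0)² = 100 + 4 = 104
|QC|² = (8−16)² + (-2−3)² = 64 + 25 = 89
|QD|² = (8−10)² + (-2−25)² = 4 + 729 = 733
|QE|² = (8−30)² + (-2−35)² = 484 + 1369 = 1853
|QF|² = (8−8)² + (-2−3)² = 0 + 25 = 25
|QG|² = (8−8)² + (-2−25)² = 0 + 729 = 729
|QH|² = (8−36)² + (-2−12)² = 784 + 196 = 980
Q is equidistant from A and F (both at squared distance 25), and every other site is strictly farther — so Q lies on the A–F Voronoi edge.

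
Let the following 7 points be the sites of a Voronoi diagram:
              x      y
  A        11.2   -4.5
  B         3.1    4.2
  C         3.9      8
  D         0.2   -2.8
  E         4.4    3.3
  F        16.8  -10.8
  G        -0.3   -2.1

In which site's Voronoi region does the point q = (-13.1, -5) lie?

Squared Euclidean distances:
|qA|² = (-13.1−11.2)² + (-5−(-4.5))² = 590.49 + 0.25 = 590.74
|qB|² = (-13.1−3.1)² + (-5−4.2)² = 262.44 + 84.64 = 347.08
|qC|² = (-13.1−3.9)² + (-5−8)² = 289 + 169 = 458
|qD|² = (-13.1−0.2)² + (-5−(-2.8))² = 176.89 + 4.84 = 181.73
|qE|² = (-13.1−4.4)² + (-5−3.3)² = 306.25 + 68.89 = 375.14
|qF|² = (-13.1−16.8)² + (-5−(-10.8))² = 894.01 + 33.64 = 927.65
|qG|² = (-13.1−(-0.3))² + (-5−(-2.1))² = 163.84 + 8.41 = 172.25
Minimum is at G.

G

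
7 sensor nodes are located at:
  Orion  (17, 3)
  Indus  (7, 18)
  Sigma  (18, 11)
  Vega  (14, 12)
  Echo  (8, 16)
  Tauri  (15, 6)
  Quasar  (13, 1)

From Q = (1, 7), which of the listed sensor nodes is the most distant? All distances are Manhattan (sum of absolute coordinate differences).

d(Q, Orion) = 16 + 4 = 20
d(Q, Indus) = 6 + 11 = 17
d(Q, Sigma) = 17 + 4 = 21
d(Q, Vega) = 13 + 5 = 18
d(Q, Echo) = 7 + 9 = 16
d(Q, Tauri) = 14 + 1 = 15
d(Q, Quasar) = 12 + 6 = 18
The largest is to Sigma.

Sigma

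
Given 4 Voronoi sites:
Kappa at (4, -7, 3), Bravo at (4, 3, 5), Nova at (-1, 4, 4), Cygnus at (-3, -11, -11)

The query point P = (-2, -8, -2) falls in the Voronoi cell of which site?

Kappa

Squared Euclidean distances:
d²(P, Kappa) = (-2−4)² + (-8−(-7))² + (-2−3)² = 36 + 1 + 25 = 62
d²(P, Bravo) = (-2−4)² + (-8−3)² + (-2−5)² = 36 + 121 + 49 = 206
d²(P, Nova) = (-2−(-1))² + (-8−4)² + (-2−4)² = 1 + 144 + 36 = 181
d²(P, Cygnus) = (-2−(-3))² + (-8−(-11))² + (-2−(-11))² = 1 + 9 + 81 = 91
The smallest is to Kappa, so P lies in the Voronoi region of Kappa.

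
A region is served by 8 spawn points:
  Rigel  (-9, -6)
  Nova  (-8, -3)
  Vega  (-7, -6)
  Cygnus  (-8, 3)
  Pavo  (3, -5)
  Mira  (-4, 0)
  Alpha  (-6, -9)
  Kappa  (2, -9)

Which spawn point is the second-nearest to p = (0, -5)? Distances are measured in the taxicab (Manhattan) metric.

d(p, Rigel) = |0−(-9)| + |-5−(-6)| = 9 + 1 = 10
d(p, Nova) = |0−(-8)| + |-5−(-3)| = 8 + 2 = 10
d(p, Vega) = |0−(-7)| + |-5−(-6)| = 7 + 1 = 8
d(p, Cygnus) = |0−(-8)| + |-5−3| = 8 + 8 = 16
d(p, Pavo) = |0−3| + |-5−(-5)| = 3 + 0 = 3
d(p, Mira) = |0−(-4)| + |-5−0| = 4 + 5 = 9
d(p, Alpha) = |0−(-6)| + |-5−(-9)| = 6 + 4 = 10
d(p, Kappa) = |0−2| + |-5−(-9)| = 2 + 4 = 6
Sorted ascending: Pavo, Kappa, Vega, … — the second-nearest is Kappa.

Kappa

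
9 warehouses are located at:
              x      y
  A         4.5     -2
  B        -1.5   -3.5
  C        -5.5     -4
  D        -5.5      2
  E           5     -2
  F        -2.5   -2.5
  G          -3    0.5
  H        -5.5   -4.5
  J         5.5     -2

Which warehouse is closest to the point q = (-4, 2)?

D

Squared Euclidean distances:
|qA|² = (-4−4.5)² + (2−(-2))² = 72.25 + 16 = 88.25
|qB|² = (-4−(-1.5))² + (2−(-3.5))² = 6.25 + 30.25 = 36.5
|qC|² = (-4−(-5.5))² + (2−(-4))² = 2.25 + 36 = 38.25
|qD|² = (-4−(-5.5))² + (2−2)² = 2.25 + 0 = 2.25
|qE|² = (-4−5)² + (2−(-2))² = 81 + 16 = 97
|qF|² = (-4−(-2.5))² + (2−(-2.5))² = 2.25 + 20.25 = 22.5
|qG|² = (-4−(-3))² + (2−0.5)² = 1 + 2.25 = 3.25
|qH|² = (-4−(-5.5))² + (2−(-4.5))² = 2.25 + 42.25 = 44.5
|qJ|² = (-4−5.5)² + (2−(-2))² = 90.25 + 16 = 106.25
D is nearest.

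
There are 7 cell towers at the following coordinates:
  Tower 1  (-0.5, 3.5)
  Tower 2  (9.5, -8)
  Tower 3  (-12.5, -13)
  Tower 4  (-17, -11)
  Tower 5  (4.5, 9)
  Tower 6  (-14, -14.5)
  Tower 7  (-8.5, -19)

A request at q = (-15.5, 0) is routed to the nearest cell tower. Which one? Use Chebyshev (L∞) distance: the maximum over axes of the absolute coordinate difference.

Tower 4

d(q, Tower 1) = max(15, 3.5) = 15
d(q, Tower 2) = max(25, 8) = 25
d(q, Tower 3) = max(3, 13) = 13
d(q, Tower 4) = max(1.5, 11) = 11
d(q, Tower 5) = max(20, 9) = 20
d(q, Tower 6) = max(1.5, 14.5) = 14.5
d(q, Tower 7) = max(7, 19) = 19
The smallest is to Tower 4, so q lies in the Voronoi region of Tower 4.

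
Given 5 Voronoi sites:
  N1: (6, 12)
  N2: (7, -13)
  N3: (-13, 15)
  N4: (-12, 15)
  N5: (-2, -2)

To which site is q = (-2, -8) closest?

Compare squared distances (the ordering matches that of the actual distances):
|qN1|² = 64 + 400 = 464
|qN2|² = 81 + 25 = 106
|qN3|² = 121 + 529 = 650
|qN4|² = 100 + 529 = 629
|qN5|² = 0 + 36 = 36
The smallest is to N5, so q lies in the Voronoi region of N5.

N5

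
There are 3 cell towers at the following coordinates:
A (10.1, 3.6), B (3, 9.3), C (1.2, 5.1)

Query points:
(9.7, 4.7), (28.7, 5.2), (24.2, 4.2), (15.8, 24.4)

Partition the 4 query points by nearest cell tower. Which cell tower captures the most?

A

(9.7, 4.7) — d² to each: A:1.37, B:66.05, C:72.41 → nearest is A
(28.7, 5.2) — d² to each: A:348.52, B:677.3, C:756.26 → nearest is A
(24.2, 4.2) — d² to each: A:199.17, B:475.45, C:529.81 → nearest is A
(15.8, 24.4) — d² to each: A:465.13, B:391.85, C:585.65 → nearest is B
Tally — A:3, B:1. A captures the most (3).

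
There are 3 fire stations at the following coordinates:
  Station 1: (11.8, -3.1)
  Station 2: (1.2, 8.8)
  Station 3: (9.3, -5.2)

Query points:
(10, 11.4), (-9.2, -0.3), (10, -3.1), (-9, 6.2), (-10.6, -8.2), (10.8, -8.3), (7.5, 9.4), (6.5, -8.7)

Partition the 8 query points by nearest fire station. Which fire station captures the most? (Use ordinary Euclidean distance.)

Station 2

(10, 11.4) — d² to each: Station 1:213.49, Station 2:84.2, Station 3:276.05 → nearest is Station 2
(-9.2, -0.3) — d² to each: Station 1:448.84, Station 2:190.97, Station 3:366.26 → nearest is Station 2
(10, -3.1) — d² to each: Station 1:3.24, Station 2:219.05, Station 3:4.9 → nearest is Station 1
(-9, 6.2) — d² to each: Station 1:519.13, Station 2:110.8, Station 3:464.85 → nearest is Station 2
(-10.6, -8.2) — d² to each: Station 1:527.77, Station 2:428.24, Station 3:405.01 → nearest is Station 3
(10.8, -8.3) — d² to each: Station 1:28.04, Station 2:384.57, Station 3:11.86 → nearest is Station 3
(7.5, 9.4) — d² to each: Station 1:174.74, Station 2:40.05, Station 3:216.4 → nearest is Station 2
(6.5, -8.7) — d² to each: Station 1:59.45, Station 2:334.34, Station 3:20.09 → nearest is Station 3
Tally — Station 1:1, Station 2:4, Station 3:3. Station 2 captures the most (4).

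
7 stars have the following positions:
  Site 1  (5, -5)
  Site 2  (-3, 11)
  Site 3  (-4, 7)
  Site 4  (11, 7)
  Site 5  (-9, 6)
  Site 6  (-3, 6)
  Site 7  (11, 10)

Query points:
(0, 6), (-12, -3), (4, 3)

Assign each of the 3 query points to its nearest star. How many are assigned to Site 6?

(0, 6) — d² to each: Site 1:146, Site 2:34, Site 3:17, Site 4:122, Site 5:81, Site 6:9, Site 7:137 → nearest is Site 6
(-12, -3) — d² to each: Site 1:293, Site 2:277, Site 3:164, Site 4:629, Site 5:90, Site 6:162, Site 7:698 → nearest is Site 5
(4, 3) — d² to each: Site 1:65, Site 2:113, Site 3:80, Site 4:65, Site 5:178, Site 6:58, Site 7:98 → nearest is Site 6
2 of the 3 points have Site 6 as nearest.

2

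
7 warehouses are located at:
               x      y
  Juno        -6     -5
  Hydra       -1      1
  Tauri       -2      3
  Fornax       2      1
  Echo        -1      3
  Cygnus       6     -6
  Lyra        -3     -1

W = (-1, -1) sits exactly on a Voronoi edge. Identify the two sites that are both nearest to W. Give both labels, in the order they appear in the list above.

Squared distances from W to each site:
d²(W, Juno) = (-1−(-6))² + (-1−(-5))² = 25 + 16 = 41
d²(W, Hydra) = (-1−(-1))² + (-1−1)² = 0 + 4 = 4
d²(W, Tauri) = (-1−(-2))² + (-1−3)² = 1 + 16 = 17
d²(W, Fornax) = (-1−2)² + (-1−1)² = 9 + 4 = 13
d²(W, Echo) = (-1−(-1))² + (-1−3)² = 0 + 16 = 16
d²(W, Cygnus) = (-1−6)² + (-1−(-6))² = 49 + 25 = 74
d²(W, Lyra) = (-1−(-3))² + (-1−(-1))² = 4 + 0 = 4
W is equidistant from Hydra and Lyra (both at squared distance 4), and every other site is strictly farther — so W lies on the Hydra–Lyra Voronoi edge.

Hydra and Lyra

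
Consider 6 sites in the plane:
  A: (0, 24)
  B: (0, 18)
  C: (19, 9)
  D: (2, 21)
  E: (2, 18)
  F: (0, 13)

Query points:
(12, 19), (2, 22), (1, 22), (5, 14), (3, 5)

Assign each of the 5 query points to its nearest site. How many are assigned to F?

(12, 19) — d² to each: A:169, B:145, C:149, D:104, E:101, F:180 → nearest is E
(2, 22) — d² to each: A:8, B:20, C:458, D:1, E:16, F:85 → nearest is D
(1, 22) — d² to each: A:5, B:17, C:493, D:2, E:17, F:82 → nearest is D
(5, 14) — d² to each: A:125, B:41, C:221, D:58, E:25, F:26 → nearest is E
(3, 5) — d² to each: A:370, B:178, C:272, D:257, E:170, F:73 → nearest is F
1 of the 5 points has F as nearest.

1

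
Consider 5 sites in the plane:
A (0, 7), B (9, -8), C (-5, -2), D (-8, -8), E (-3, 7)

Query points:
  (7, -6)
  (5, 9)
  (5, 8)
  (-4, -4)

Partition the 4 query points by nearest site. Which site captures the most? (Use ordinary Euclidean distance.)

A

(7, -6) — d² to each: A:218, B:8, C:160, D:229, E:269 → nearest is B
(5, 9) — d² to each: A:29, B:305, C:221, D:458, E:68 → nearest is A
(5, 8) — d² to each: A:26, B:272, C:200, D:425, E:65 → nearest is A
(-4, -4) — d² to each: A:137, B:185, C:5, D:32, E:122 → nearest is C
Tally — A:2, B:1, C:1. A captures the most (2).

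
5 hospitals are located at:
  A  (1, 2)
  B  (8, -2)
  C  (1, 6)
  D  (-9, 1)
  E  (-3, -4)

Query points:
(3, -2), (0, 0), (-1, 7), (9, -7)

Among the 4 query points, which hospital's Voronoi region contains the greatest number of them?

A

(3, -2) — d² to each: A:20, B:25, C:68, D:153, E:40 → nearest is A
(0, 0) — d² to each: A:5, B:68, C:37, D:82, E:25 → nearest is A
(-1, 7) — d² to each: A:29, B:162, C:5, D:100, E:125 → nearest is C
(9, -7) — d² to each: A:145, B:26, C:233, D:388, E:153 → nearest is B
Tally — A:2, B:1, C:1. A captures the most (2).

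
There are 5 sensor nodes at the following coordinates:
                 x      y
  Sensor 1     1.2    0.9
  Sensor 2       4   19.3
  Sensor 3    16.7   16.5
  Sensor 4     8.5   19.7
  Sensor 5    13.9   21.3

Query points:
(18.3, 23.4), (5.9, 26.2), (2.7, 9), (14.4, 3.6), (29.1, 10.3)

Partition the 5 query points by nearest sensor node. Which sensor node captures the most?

Sensor 3

(18.3, 23.4) — d² to each: Sensor 1:798.66, Sensor 2:221.3, Sensor 3:50.17, Sensor 4:109.73, Sensor 5:23.77 → nearest is Sensor 5
(5.9, 26.2) — d² to each: Sensor 1:662.18, Sensor 2:51.22, Sensor 3:210.73, Sensor 4:49.01, Sensor 5:88.01 → nearest is Sensor 4
(2.7, 9) — d² to each: Sensor 1:67.86, Sensor 2:107.78, Sensor 3:252.25, Sensor 4:148.13, Sensor 5:276.73 → nearest is Sensor 1
(14.4, 3.6) — d² to each: Sensor 1:181.53, Sensor 2:354.65, Sensor 3:171.7, Sensor 4:294.02, Sensor 5:313.54 → nearest is Sensor 3
(29.1, 10.3) — d² to each: Sensor 1:866.77, Sensor 2:711.01, Sensor 3:192.2, Sensor 4:512.72, Sensor 5:352.04 → nearest is Sensor 3
Tally — Sensor 1:1, Sensor 3:2, Sensor 4:1, Sensor 5:1. Sensor 3 captures the most (2).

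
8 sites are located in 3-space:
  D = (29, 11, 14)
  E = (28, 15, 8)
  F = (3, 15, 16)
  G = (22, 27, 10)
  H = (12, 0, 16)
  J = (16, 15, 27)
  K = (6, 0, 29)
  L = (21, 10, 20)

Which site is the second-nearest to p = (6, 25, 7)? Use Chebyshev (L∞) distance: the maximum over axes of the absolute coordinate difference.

L

d(p,D) = max(23, 14, 7) = 23
d(p,E) = max(22, 10, 1) = 22
d(p,F) = max(3, 10, 9) = 10
d(p,G) = max(16, 2, 3) = 16
d(p,H) = max(6, 25, 9) = 25
d(p,J) = max(10, 10, 20) = 20
d(p,K) = max(0, 25, 22) = 25
d(p,L) = max(15, 15, 13) = 15
Sorted ascending: F, L, G, … — the second-nearest is L.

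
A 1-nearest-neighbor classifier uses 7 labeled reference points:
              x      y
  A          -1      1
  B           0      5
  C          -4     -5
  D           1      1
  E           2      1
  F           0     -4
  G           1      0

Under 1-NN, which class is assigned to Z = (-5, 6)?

Compare squared distances (the ordering matches that of the actual distances):
|ZA|² = (-5−(-1))² + (6−1)² = 16 + 25 = 41
|ZB|² = (-5−0)² + (6−5)² = 25 + 1 = 26
|ZC|² = (-5−(-4))² + (6−(-5))² = 1 + 121 = 122
|ZD|² = (-5−1)² + (6−1)² = 36 + 25 = 61
|ZE|² = (-5−2)² + (6−1)² = 49 + 25 = 74
|ZF|² = (-5−0)² + (6−(-4))² = 25 + 100 = 125
|ZG|² = (-5−1)² + (6−0)² = 36 + 36 = 72
Minimum is at B.

B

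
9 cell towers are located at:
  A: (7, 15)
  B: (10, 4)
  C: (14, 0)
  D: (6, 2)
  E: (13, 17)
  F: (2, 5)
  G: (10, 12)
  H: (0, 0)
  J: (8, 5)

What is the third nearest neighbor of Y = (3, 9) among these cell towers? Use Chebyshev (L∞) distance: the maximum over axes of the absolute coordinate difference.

d(Y,A) = max(4, 6) = 6
d(Y,B) = max(7, 5) = 7
d(Y,C) = max(11, 9) = 11
d(Y,D) = max(3, 7) = 7
d(Y,E) = max(10, 8) = 10
d(Y,F) = max(1, 4) = 4
d(Y,G) = max(7, 3) = 7
d(Y,H) = max(3, 9) = 9
d(Y,J) = max(5, 4) = 5
Sorted ascending: F, J, A, B, … — the third-nearest is A.

A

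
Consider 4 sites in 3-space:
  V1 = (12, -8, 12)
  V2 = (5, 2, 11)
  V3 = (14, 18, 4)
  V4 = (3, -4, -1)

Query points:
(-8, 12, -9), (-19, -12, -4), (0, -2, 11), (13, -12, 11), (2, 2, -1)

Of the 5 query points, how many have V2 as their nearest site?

(-8, 12, -9) — d² to each: V1:1241, V2:669, V3:689, V4:441 → nearest is V4
(-19, -12, -4) — d² to each: V1:1233, V2:997, V3:2053, V4:557 → nearest is V4
(0, -2, 11) — d² to each: V1:181, V2:41, V3:645, V4:157 → nearest is V2
(13, -12, 11) — d² to each: V1:18, V2:260, V3:950, V4:308 → nearest is V1
(2, 2, -1) — d² to each: V1:369, V2:153, V3:425, V4:37 → nearest is V4
1 of the 5 points has V2 as nearest.

1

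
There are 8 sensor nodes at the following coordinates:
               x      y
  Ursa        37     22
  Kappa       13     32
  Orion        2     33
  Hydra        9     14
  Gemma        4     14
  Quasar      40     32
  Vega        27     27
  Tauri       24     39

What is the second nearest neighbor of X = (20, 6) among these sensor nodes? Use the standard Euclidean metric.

Since √ is increasing, it suffices to compare squared distances:
d²(X, Ursa) = 289 + 256 = 545
d²(X, Kappa) = 49 + 676 = 725
d²(X, Orion) = 324 + 729 = 1053
d²(X, Hydra) = 121 + 64 = 185
d²(X, Gemma) = 256 + 64 = 320
d²(X, Quasar) = 400 + 676 = 1076
d²(X, Vega) = 49 + 441 = 490
d²(X, Tauri) = 16 + 1089 = 1105
Sorted ascending: Hydra, Gemma, Vega, … — the second-nearest is Gemma.

Gemma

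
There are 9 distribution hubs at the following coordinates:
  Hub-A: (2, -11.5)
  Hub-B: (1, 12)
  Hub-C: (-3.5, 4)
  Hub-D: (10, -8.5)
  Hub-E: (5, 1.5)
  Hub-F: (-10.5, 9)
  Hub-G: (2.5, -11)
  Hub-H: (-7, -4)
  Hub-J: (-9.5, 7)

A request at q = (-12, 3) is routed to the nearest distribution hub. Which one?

Hub-J

Compare squared distances (the ordering matches that of the actual distances):
d²(q, Hub-A) = 196 + 210.25 = 406.25
d²(q, Hub-B) = 169 + 81 = 250
d²(q, Hub-C) = 72.25 + 1 = 73.25
d²(q, Hub-D) = 484 + 132.25 = 616.25
d²(q, Hub-E) = 289 + 2.25 = 291.25
d²(q, Hub-F) = 2.25 + 36 = 38.25
d²(q, Hub-G) = 210.25 + 196 = 406.25
d²(q, Hub-H) = 25 + 49 = 74
d²(q, Hub-J) = 6.25 + 16 = 22.25
Hub-J is nearest.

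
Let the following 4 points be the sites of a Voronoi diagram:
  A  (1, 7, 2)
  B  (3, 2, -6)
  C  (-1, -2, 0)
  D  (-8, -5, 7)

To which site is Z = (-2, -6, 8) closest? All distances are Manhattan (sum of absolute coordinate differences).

d(Z,A) = |-2−1| + |-6−7| + |8−2| = 3 + 13 + 6 = 22
d(Z,B) = |-2−3| + |-6−2| + |8−(-6)| = 5 + 8 + 14 = 27
d(Z,C) = |-2−(-1)| + |-6−(-2)| + |8−0| = 1 + 4 + 8 = 13
d(Z,D) = |-2−(-8)| + |-6−(-5)| + |8−7| = 6 + 1 + 1 = 8
The smallest is to D, so Z lies in the Voronoi region of D.

D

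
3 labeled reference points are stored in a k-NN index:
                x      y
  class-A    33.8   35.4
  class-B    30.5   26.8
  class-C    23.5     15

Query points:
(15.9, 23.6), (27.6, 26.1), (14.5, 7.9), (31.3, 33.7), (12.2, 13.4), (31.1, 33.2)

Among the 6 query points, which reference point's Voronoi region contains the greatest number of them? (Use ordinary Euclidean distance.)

(15.9, 23.6) — d² to each: class-A:459.65, class-B:223.4, class-C:131.72 → nearest is class-C
(27.6, 26.1) — d² to each: class-A:124.93, class-B:8.9, class-C:140.02 → nearest is class-B
(14.5, 7.9) — d² to each: class-A:1128.74, class-B:613.21, class-C:131.41 → nearest is class-C
(31.3, 33.7) — d² to each: class-A:9.14, class-B:48.25, class-C:410.53 → nearest is class-A
(12.2, 13.4) — d² to each: class-A:950.56, class-B:514.45, class-C:130.25 → nearest is class-C
(31.1, 33.2) — d² to each: class-A:12.13, class-B:41.32, class-C:389 → nearest is class-A
Tally — class-A:2, class-B:1, class-C:3. class-C captures the most (3).

class-C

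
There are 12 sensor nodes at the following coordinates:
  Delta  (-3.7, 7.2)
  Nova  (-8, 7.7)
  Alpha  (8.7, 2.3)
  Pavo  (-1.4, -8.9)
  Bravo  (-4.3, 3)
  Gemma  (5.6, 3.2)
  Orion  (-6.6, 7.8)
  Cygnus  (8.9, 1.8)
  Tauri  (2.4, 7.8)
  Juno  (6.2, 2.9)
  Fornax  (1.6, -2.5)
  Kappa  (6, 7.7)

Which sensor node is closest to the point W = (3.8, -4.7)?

Fornax

Compare squared distances (the ordering matches that of the actual distances):
d²(W, Delta) = (3.8−(-3.7))² + (-4.7−7.2)² = 56.25 + 141.61 = 197.86
d²(W, Nova) = (3.8−(-8))² + (-4.7−7.7)² = 139.24 + 153.76 = 293
d²(W, Alpha) = (3.8−8.7)² + (-4.7−2.3)² = 24.01 + 49 = 73.01
d²(W, Pavo) = (3.8−(-1.4))² + (-4.7−(-8.9))² = 27.04 + 17.64 = 44.68
d²(W, Bravo) = (3.8−(-4.3))² + (-4.7−3)² = 65.61 + 59.29 = 124.9
d²(W, Gemma) = (3.8−5.6)² + (-4.7−3.2)² = 3.24 + 62.41 = 65.65
d²(W, Orion) = (3.8−(-6.6))² + (-4.7−7.8)² = 108.16 + 156.25 = 264.41
d²(W, Cygnus) = (3.8−8.9)² + (-4.7−1.8)² = 26.01 + 42.25 = 68.26
d²(W, Tauri) = (3.8−2.4)² + (-4.7−7.8)² = 1.96 + 156.25 = 158.21
d²(W, Juno) = (3.8−6.2)² + (-4.7−2.9)² = 5.76 + 57.76 = 63.52
d²(W, Fornax) = (3.8−1.6)² + (-4.7−(-2.5))² = 4.84 + 4.84 = 9.68
d²(W, Kappa) = (3.8−6)² + (-4.7−7.7)² = 4.84 + 153.76 = 158.6
Fornax is nearest.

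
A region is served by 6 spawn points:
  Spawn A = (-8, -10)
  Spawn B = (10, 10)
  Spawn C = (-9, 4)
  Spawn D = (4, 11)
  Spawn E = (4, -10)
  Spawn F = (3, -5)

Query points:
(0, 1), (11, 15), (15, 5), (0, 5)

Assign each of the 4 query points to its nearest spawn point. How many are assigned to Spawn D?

(0, 1) — d² to each: Spawn A:185, Spawn B:181, Spawn C:90, Spawn D:116, Spawn E:137, Spawn F:45 → nearest is Spawn F
(11, 15) — d² to each: Spawn A:986, Spawn B:26, Spawn C:521, Spawn D:65, Spawn E:674, Spawn F:464 → nearest is Spawn B
(15, 5) — d² to each: Spawn A:754, Spawn B:50, Spawn C:577, Spawn D:157, Spawn E:346, Spawn F:244 → nearest is Spawn B
(0, 5) — d² to each: Spawn A:289, Spawn B:125, Spawn C:82, Spawn D:52, Spawn E:241, Spawn F:109 → nearest is Spawn D
1 of the 4 points has Spawn D as nearest.

1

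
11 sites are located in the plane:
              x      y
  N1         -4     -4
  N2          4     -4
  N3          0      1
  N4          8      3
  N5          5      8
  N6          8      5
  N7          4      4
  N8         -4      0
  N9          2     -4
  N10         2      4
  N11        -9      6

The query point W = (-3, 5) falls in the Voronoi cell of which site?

Since √ is increasing, it suffices to compare squared distances:
|WN1|² = 1 + 81 = 82
|WN2|² = 49 + 81 = 130
|WN3|² = 9 + 16 = 25
|WN4|² = 121 + 4 = 125
|WN5|² = 64 + 9 = 73
|WN6|² = 121 + 0 = 121
|WN7|² = 49 + 1 = 50
|WN8|² = 1 + 25 = 26
|WN9|² = 25 + 81 = 106
d²(W, N10) = 25 + 1 = 26
d²(W, N11) = 36 + 1 = 37
The smallest is to N3, so W lies in the Voronoi region of N3.

N3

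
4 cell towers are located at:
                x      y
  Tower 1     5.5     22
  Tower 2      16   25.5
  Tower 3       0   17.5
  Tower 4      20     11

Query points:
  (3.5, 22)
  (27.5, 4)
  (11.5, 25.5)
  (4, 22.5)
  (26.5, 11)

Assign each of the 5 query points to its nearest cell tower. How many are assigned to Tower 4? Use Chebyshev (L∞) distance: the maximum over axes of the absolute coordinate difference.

2

(3.5, 22) — d to each: Tower 1:2, Tower 2:12.5, Tower 3:4.5, Tower 4:16.5 → nearest is Tower 1
(27.5, 4) — d to each: Tower 1:22, Tower 2:21.5, Tower 3:27.5, Tower 4:7.5 → nearest is Tower 4
(11.5, 25.5) — d to each: Tower 1:6, Tower 2:4.5, Tower 3:11.5, Tower 4:14.5 → nearest is Tower 2
(4, 22.5) — d to each: Tower 1:1.5, Tower 2:12, Tower 3:5, Tower 4:16 → nearest is Tower 1
(26.5, 11) — d to each: Tower 1:21, Tower 2:14.5, Tower 3:26.5, Tower 4:6.5 → nearest is Tower 4
2 of the 5 points have Tower 4 as nearest.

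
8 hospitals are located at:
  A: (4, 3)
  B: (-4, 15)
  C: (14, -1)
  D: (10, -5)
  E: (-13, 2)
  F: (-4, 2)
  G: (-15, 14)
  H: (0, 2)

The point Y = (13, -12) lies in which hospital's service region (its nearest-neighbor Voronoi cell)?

D

Squared Euclidean distances:
|YA|² = (13−4)² + (-12−3)² = 81 + 225 = 306
|YB|² = (13−(-4))² + (-12−15)² = 289 + 729 = 1018
|YC|² = (13−14)² + (-12−(-1))² = 1 + 121 = 122
|YD|² = (13−10)² + (-12−(-5))² = 9 + 49 = 58
|YE|² = (13−(-13))² + (-12−2)² = 676 + 196 = 872
|YF|² = (13−(-4))² + (-12−2)² = 289 + 196 = 485
|YG|² = (13−(-15))² + (-12−14)² = 784 + 676 = 1460
|YH|² = (13−0)² + (-12−2)² = 169 + 196 = 365
The smallest is to D, so Y lies in the Voronoi region of D.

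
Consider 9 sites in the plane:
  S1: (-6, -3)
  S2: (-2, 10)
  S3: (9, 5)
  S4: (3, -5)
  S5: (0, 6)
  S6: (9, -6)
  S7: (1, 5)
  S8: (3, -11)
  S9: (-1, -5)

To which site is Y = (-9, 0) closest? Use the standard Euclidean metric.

S1

Compare squared distances (the ordering matches that of the actual distances):
|YS1|² = (-9−(-6))² + (0−(-3))² = 9 + 9 = 18
|YS2|² = (-9−(-2))² + (0−10)² = 49 + 100 = 149
|YS3|² = (-9−9)² + (0−5)² = 324 + 25 = 349
|YS4|² = (-9−3)² + (0−(-5))² = 144 + 25 = 169
|YS5|² = (-9−0)² + (0−6)² = 81 + 36 = 117
|YS6|² = (-9−9)² + (0−(-6))² = 324 + 36 = 360
|YS7|² = (-9−1)² + (0−5)² = 100 + 25 = 125
|YS8|² = (-9−3)² + (0−(-11))² = 144 + 121 = 265
|YS9|² = (-9−(-1))² + (0−(-5))² = 64 + 25 = 89
The smallest is to S1, so Y lies in the Voronoi region of S1.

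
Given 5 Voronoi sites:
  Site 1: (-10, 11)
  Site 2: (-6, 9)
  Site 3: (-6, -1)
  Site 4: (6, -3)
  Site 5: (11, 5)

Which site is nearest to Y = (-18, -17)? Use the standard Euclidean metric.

Site 3

Squared Euclidean distances:
d²(Y, Site 1) = (-18−(-10))² + (-17−11)² = 64 + 784 = 848
d²(Y, Site 2) = (-18−(-6))² + (-17−9)² = 144 + 676 = 820
d²(Y, Site 3) = (-18−(-6))² + (-17−(-1))² = 144 + 256 = 400
d²(Y, Site 4) = (-18−6)² + (-17−(-3))² = 576 + 196 = 772
d²(Y, Site 5) = (-18−11)² + (-17−5)² = 841 + 484 = 1325
The smallest is to Site 3, so Y lies in the Voronoi region of Site 3.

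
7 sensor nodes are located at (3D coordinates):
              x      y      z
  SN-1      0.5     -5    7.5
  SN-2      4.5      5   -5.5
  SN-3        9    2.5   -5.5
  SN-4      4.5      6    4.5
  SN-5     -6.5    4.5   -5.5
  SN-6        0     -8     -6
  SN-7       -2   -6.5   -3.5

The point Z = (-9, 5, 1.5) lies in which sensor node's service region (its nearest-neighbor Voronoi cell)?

Since √ is increasing, it suffices to compare squared distances:
d²(Z, SN-1) = (-9−0.5)² + (5−(-5))² + (1.5−7.5)² = 90.25 + 100 + 36 = 226.25
d²(Z, SN-2) = (-9−4.5)² + (5−5)² + (1.5−(-5.5))² = 182.25 + 0 + 49 = 231.25
d²(Z, SN-3) = (-9−9)² + (5−2.5)² + (1.5−(-5.5))² = 324 + 6.25 + 49 = 379.25
d²(Z, SN-4) = (-9−4.5)² + (5−6)² + (1.5−4.5)² = 182.25 + 1 + 9 = 192.25
d²(Z, SN-5) = (-9−(-6.5))² + (5−4.5)² + (1.5−(-5.5))² = 6.25 + 0.25 + 49 = 55.5
d²(Z, SN-6) = (-9−0)² + (5−(-8))² + (1.5−(-6))² = 81 + 169 + 56.25 = 306.25
d²(Z, SN-7) = (-9−(-2))² + (5−(-6.5))² + (1.5−(-3.5))² = 49 + 132.25 + 25 = 206.25
Minimum is at SN-5.

SN-5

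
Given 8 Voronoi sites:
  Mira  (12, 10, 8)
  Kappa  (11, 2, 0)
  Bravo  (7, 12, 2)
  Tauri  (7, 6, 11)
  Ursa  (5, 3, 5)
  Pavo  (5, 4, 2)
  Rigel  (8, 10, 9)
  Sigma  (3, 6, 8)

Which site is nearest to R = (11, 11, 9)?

Compare squared distances (the ordering matches that of the actual distances):
d²(R, Mira) = (11−12)² + (11−10)² + (9−8)² = 1 + 1 + 1 = 3
d²(R, Kappa) = (11−11)² + (11−2)² + (9−0)² = 0 + 81 + 81 = 162
d²(R, Bravo) = (11−7)² + (11−12)² + (9−2)² = 16 + 1 + 49 = 66
d²(R, Tauri) = (11−7)² + (11−6)² + (9−11)² = 16 + 25 + 4 = 45
d²(R, Ursa) = (11−5)² + (11−3)² + (9−5)² = 36 + 64 + 16 = 116
d²(R, Pavo) = (11−5)² + (11−4)² + (9−2)² = 36 + 49 + 49 = 134
d²(R, Rigel) = (11−8)² + (11−10)² + (9−9)² = 9 + 1 + 0 = 10
d²(R, Sigma) = (11−3)² + (11−6)² + (9−8)² = 64 + 25 + 1 = 90
Minimum is at Mira.

Mira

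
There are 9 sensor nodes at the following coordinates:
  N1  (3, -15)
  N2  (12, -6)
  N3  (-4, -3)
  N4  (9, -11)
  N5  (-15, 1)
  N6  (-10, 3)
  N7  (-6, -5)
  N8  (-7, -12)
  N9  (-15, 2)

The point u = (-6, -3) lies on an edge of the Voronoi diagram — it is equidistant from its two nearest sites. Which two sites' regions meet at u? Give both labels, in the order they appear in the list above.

Squared distances from u to each site:
|uN1|² = (-6−3)² + (-3−(-15))² = 81 + 144 = 225
|uN2|² = (-6−12)² + (-3−(-6))² = 324 + 9 = 333
|uN3|² = (-6−(-4))² + (-3−(-3))² = 4 + 0 = 4
|uN4|² = (-6−9)² + (-3−(-11))² = 225 + 64 = 289
|uN5|² = (-6−(-15))² + (-3−1)² = 81 + 16 = 97
|uN6|² = (-6−(-10))² + (-3−3)² = 16 + 36 = 52
|uN7|² = (-6−(-6))² + (-3−(-5))² = 0 + 4 = 4
|uN8|² = (-6−(-7))² + (-3−(-12))² = 1 + 81 = 82
|uN9|² = (-6−(-15))² + (-3−2)² = 81 + 25 = 106
u is equidistant from N3 and N7 (both at squared distance 4), and every other site is strictly farther — so u lies on the N3–N7 Voronoi edge.

N3 and N7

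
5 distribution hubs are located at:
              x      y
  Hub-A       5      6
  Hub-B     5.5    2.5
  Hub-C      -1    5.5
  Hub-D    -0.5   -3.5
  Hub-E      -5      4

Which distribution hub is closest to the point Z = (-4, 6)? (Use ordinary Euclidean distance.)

Compare squared distances (the ordering matches that of the actual distances):
d²(Z, Hub-A) = (-4−5)² + (6−6)² = 81 + 0 = 81
d²(Z, Hub-B) = (-4−5.5)² + (6−2.5)² = 90.25 + 12.25 = 102.5
d²(Z, Hub-C) = (-4−(-1))² + (6−5.5)² = 9 + 0.25 = 9.25
d²(Z, Hub-D) = (-4−(-0.5))² + (6−(-3.5))² = 12.25 + 90.25 = 102.5
d²(Z, Hub-E) = (-4−(-5))² + (6−4)² = 1 + 4 = 5
The smallest is to Hub-E, so Z lies in the Voronoi region of Hub-E.

Hub-E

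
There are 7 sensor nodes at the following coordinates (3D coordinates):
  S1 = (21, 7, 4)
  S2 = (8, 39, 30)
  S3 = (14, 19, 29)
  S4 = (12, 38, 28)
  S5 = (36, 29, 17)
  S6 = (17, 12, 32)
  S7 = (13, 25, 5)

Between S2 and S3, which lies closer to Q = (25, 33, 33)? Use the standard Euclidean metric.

S3

Compare squared distances:
|QS2|² = (25−8)² + (33−39)² + (33−30)² = 289 + 36 + 9 = 334
|QS3|² = (25−14)² + (33−19)² + (33−29)² = 121 + 196 + 16 = 333
334 > 333, so S3 is closer.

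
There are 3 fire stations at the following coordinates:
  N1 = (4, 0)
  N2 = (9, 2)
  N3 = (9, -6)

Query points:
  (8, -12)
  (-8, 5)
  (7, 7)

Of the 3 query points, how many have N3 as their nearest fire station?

(8, -12) — d² to each: N1:160, N2:197, N3:37 → nearest is N3
(-8, 5) — d² to each: N1:169, N2:298, N3:410 → nearest is N1
(7, 7) — d² to each: N1:58, N2:29, N3:173 → nearest is N2
1 of the 3 points has N3 as nearest.

1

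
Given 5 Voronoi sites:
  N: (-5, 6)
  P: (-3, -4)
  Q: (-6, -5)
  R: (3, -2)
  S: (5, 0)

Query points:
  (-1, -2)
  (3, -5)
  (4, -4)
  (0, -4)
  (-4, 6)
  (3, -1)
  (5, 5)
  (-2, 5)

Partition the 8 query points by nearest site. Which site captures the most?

(-1, -2) — d² to each: N:80, P:8, Q:34, R:16, S:40 → nearest is P
(3, -5) — d² to each: N:185, P:37, Q:81, R:9, S:29 → nearest is R
(4, -4) — d² to each: N:181, P:49, Q:101, R:5, S:17 → nearest is R
(0, -4) — d² to each: N:125, P:9, Q:37, R:13, S:41 → nearest is P
(-4, 6) — d² to each: N:1, P:101, Q:125, R:113, S:117 → nearest is N
(3, -1) — d² to each: N:113, P:45, Q:97, R:1, S:5 → nearest is R
(5, 5) — d² to each: N:101, P:145, Q:221, R:53, S:25 → nearest is S
(-2, 5) — d² to each: N:10, P:82, Q:116, R:74, S:74 → nearest is N
Tally — N:2, P:2, R:3, S:1. R captures the most (3).

R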